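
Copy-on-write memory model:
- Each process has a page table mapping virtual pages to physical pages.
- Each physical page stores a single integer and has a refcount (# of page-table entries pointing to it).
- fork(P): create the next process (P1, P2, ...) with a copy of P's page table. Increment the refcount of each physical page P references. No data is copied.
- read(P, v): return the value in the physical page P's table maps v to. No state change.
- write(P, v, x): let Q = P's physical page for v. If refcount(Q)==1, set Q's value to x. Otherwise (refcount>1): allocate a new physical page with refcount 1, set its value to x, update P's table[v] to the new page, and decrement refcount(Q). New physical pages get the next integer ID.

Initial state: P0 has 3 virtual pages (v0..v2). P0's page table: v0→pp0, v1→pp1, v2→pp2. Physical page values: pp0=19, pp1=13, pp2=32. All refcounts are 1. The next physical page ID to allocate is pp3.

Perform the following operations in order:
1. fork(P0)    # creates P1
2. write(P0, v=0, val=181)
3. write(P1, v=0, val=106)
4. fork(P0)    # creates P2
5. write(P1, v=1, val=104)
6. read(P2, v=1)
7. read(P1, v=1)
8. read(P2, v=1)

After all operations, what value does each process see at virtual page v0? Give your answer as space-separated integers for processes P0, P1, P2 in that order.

Op 1: fork(P0) -> P1. 3 ppages; refcounts: pp0:2 pp1:2 pp2:2
Op 2: write(P0, v0, 181). refcount(pp0)=2>1 -> COPY to pp3. 4 ppages; refcounts: pp0:1 pp1:2 pp2:2 pp3:1
Op 3: write(P1, v0, 106). refcount(pp0)=1 -> write in place. 4 ppages; refcounts: pp0:1 pp1:2 pp2:2 pp3:1
Op 4: fork(P0) -> P2. 4 ppages; refcounts: pp0:1 pp1:3 pp2:3 pp3:2
Op 5: write(P1, v1, 104). refcount(pp1)=3>1 -> COPY to pp4. 5 ppages; refcounts: pp0:1 pp1:2 pp2:3 pp3:2 pp4:1
Op 6: read(P2, v1) -> 13. No state change.
Op 7: read(P1, v1) -> 104. No state change.
Op 8: read(P2, v1) -> 13. No state change.
P0: v0 -> pp3 = 181
P1: v0 -> pp0 = 106
P2: v0 -> pp3 = 181

Answer: 181 106 181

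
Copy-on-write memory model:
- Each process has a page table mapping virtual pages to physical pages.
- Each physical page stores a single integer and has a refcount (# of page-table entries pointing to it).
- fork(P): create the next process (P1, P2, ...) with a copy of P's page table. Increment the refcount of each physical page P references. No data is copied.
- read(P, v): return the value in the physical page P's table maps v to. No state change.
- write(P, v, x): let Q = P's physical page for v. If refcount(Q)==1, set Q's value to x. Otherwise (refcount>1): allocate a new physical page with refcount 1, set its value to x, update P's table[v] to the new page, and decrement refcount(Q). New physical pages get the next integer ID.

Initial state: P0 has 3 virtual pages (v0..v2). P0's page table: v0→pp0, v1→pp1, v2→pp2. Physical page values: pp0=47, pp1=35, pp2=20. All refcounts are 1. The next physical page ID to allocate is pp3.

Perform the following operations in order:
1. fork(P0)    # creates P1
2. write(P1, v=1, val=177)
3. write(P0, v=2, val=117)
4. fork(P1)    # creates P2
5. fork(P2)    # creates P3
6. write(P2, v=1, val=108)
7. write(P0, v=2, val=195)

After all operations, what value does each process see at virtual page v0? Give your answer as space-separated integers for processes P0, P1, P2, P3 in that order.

Answer: 47 47 47 47

Derivation:
Op 1: fork(P0) -> P1. 3 ppages; refcounts: pp0:2 pp1:2 pp2:2
Op 2: write(P1, v1, 177). refcount(pp1)=2>1 -> COPY to pp3. 4 ppages; refcounts: pp0:2 pp1:1 pp2:2 pp3:1
Op 3: write(P0, v2, 117). refcount(pp2)=2>1 -> COPY to pp4. 5 ppages; refcounts: pp0:2 pp1:1 pp2:1 pp3:1 pp4:1
Op 4: fork(P1) -> P2. 5 ppages; refcounts: pp0:3 pp1:1 pp2:2 pp3:2 pp4:1
Op 5: fork(P2) -> P3. 5 ppages; refcounts: pp0:4 pp1:1 pp2:3 pp3:3 pp4:1
Op 6: write(P2, v1, 108). refcount(pp3)=3>1 -> COPY to pp5. 6 ppages; refcounts: pp0:4 pp1:1 pp2:3 pp3:2 pp4:1 pp5:1
Op 7: write(P0, v2, 195). refcount(pp4)=1 -> write in place. 6 ppages; refcounts: pp0:4 pp1:1 pp2:3 pp3:2 pp4:1 pp5:1
P0: v0 -> pp0 = 47
P1: v0 -> pp0 = 47
P2: v0 -> pp0 = 47
P3: v0 -> pp0 = 47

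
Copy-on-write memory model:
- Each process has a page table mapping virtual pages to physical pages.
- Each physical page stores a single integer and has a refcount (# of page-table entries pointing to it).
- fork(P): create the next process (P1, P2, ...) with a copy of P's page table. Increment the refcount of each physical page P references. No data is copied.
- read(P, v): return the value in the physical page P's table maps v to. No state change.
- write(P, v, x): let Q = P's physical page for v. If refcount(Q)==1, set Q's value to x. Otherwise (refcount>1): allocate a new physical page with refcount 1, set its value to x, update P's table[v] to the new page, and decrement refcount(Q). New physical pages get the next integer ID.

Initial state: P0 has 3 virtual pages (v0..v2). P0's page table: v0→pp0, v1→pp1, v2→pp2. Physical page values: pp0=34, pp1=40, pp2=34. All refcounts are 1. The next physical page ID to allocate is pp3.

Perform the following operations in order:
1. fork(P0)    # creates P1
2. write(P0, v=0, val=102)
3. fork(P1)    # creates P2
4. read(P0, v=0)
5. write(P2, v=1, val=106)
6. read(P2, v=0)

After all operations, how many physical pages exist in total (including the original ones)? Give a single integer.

Op 1: fork(P0) -> P1. 3 ppages; refcounts: pp0:2 pp1:2 pp2:2
Op 2: write(P0, v0, 102). refcount(pp0)=2>1 -> COPY to pp3. 4 ppages; refcounts: pp0:1 pp1:2 pp2:2 pp3:1
Op 3: fork(P1) -> P2. 4 ppages; refcounts: pp0:2 pp1:3 pp2:3 pp3:1
Op 4: read(P0, v0) -> 102. No state change.
Op 5: write(P2, v1, 106). refcount(pp1)=3>1 -> COPY to pp4. 5 ppages; refcounts: pp0:2 pp1:2 pp2:3 pp3:1 pp4:1
Op 6: read(P2, v0) -> 34. No state change.

Answer: 5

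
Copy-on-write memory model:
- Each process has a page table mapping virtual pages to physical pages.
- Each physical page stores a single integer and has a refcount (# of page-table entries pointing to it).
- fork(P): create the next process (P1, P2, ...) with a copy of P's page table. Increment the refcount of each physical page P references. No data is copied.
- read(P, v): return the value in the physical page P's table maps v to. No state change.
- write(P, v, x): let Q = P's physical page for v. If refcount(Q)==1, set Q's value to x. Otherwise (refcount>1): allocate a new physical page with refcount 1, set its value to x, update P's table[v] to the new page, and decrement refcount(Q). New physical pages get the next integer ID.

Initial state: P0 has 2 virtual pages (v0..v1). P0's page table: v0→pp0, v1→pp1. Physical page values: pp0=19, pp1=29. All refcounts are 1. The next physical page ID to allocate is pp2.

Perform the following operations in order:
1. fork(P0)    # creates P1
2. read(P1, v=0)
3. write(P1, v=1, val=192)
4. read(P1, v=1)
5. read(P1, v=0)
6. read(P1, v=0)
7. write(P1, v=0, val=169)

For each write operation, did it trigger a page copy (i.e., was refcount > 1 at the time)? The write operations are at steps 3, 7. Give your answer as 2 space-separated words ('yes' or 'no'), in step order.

Op 1: fork(P0) -> P1. 2 ppages; refcounts: pp0:2 pp1:2
Op 2: read(P1, v0) -> 19. No state change.
Op 3: write(P1, v1, 192). refcount(pp1)=2>1 -> COPY to pp2. 3 ppages; refcounts: pp0:2 pp1:1 pp2:1
Op 4: read(P1, v1) -> 192. No state change.
Op 5: read(P1, v0) -> 19. No state change.
Op 6: read(P1, v0) -> 19. No state change.
Op 7: write(P1, v0, 169). refcount(pp0)=2>1 -> COPY to pp3. 4 ppages; refcounts: pp0:1 pp1:1 pp2:1 pp3:1

yes yes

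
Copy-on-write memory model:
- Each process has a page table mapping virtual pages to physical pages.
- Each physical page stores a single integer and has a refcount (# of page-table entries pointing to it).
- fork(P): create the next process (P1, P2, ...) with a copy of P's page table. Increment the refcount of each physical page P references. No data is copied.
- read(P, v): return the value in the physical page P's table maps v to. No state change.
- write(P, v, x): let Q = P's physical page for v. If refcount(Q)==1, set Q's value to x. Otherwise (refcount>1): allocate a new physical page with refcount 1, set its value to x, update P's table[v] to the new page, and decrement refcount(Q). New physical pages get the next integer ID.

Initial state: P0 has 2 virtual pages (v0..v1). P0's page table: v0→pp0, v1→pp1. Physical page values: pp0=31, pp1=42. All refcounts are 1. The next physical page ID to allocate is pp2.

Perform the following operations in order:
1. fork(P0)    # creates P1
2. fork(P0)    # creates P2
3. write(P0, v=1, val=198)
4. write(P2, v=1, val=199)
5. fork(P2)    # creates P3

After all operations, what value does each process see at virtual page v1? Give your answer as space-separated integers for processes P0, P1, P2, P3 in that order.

Answer: 198 42 199 199

Derivation:
Op 1: fork(P0) -> P1. 2 ppages; refcounts: pp0:2 pp1:2
Op 2: fork(P0) -> P2. 2 ppages; refcounts: pp0:3 pp1:3
Op 3: write(P0, v1, 198). refcount(pp1)=3>1 -> COPY to pp2. 3 ppages; refcounts: pp0:3 pp1:2 pp2:1
Op 4: write(P2, v1, 199). refcount(pp1)=2>1 -> COPY to pp3. 4 ppages; refcounts: pp0:3 pp1:1 pp2:1 pp3:1
Op 5: fork(P2) -> P3. 4 ppages; refcounts: pp0:4 pp1:1 pp2:1 pp3:2
P0: v1 -> pp2 = 198
P1: v1 -> pp1 = 42
P2: v1 -> pp3 = 199
P3: v1 -> pp3 = 199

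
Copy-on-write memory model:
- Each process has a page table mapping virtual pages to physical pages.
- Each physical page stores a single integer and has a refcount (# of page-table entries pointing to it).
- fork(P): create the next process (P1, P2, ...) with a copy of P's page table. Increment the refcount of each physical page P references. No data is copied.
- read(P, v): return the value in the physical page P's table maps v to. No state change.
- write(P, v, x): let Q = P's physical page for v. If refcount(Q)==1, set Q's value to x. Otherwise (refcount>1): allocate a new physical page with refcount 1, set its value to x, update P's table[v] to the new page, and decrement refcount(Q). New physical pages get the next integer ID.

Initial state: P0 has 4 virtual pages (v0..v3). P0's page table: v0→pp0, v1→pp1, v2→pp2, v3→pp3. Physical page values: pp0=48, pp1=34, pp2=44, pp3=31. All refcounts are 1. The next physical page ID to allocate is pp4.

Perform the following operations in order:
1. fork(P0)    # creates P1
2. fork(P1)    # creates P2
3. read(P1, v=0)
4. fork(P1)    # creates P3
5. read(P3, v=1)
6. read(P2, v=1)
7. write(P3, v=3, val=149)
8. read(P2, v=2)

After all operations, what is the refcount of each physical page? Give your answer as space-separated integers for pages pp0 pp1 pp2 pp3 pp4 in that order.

Answer: 4 4 4 3 1

Derivation:
Op 1: fork(P0) -> P1. 4 ppages; refcounts: pp0:2 pp1:2 pp2:2 pp3:2
Op 2: fork(P1) -> P2. 4 ppages; refcounts: pp0:3 pp1:3 pp2:3 pp3:3
Op 3: read(P1, v0) -> 48. No state change.
Op 4: fork(P1) -> P3. 4 ppages; refcounts: pp0:4 pp1:4 pp2:4 pp3:4
Op 5: read(P3, v1) -> 34. No state change.
Op 6: read(P2, v1) -> 34. No state change.
Op 7: write(P3, v3, 149). refcount(pp3)=4>1 -> COPY to pp4. 5 ppages; refcounts: pp0:4 pp1:4 pp2:4 pp3:3 pp4:1
Op 8: read(P2, v2) -> 44. No state change.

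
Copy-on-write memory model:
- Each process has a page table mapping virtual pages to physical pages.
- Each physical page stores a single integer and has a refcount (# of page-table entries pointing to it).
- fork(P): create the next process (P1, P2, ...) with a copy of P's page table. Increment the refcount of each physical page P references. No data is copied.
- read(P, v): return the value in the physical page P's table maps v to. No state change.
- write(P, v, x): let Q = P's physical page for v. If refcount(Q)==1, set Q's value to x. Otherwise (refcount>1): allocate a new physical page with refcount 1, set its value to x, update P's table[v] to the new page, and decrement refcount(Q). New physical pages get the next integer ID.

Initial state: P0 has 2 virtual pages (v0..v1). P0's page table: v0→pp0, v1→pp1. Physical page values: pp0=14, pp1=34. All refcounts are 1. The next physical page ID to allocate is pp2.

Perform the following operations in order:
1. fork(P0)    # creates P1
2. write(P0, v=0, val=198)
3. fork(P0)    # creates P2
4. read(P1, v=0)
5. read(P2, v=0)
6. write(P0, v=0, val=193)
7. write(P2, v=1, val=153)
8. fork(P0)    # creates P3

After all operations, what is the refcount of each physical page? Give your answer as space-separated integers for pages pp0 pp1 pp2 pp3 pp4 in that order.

Op 1: fork(P0) -> P1. 2 ppages; refcounts: pp0:2 pp1:2
Op 2: write(P0, v0, 198). refcount(pp0)=2>1 -> COPY to pp2. 3 ppages; refcounts: pp0:1 pp1:2 pp2:1
Op 3: fork(P0) -> P2. 3 ppages; refcounts: pp0:1 pp1:3 pp2:2
Op 4: read(P1, v0) -> 14. No state change.
Op 5: read(P2, v0) -> 198. No state change.
Op 6: write(P0, v0, 193). refcount(pp2)=2>1 -> COPY to pp3. 4 ppages; refcounts: pp0:1 pp1:3 pp2:1 pp3:1
Op 7: write(P2, v1, 153). refcount(pp1)=3>1 -> COPY to pp4. 5 ppages; refcounts: pp0:1 pp1:2 pp2:1 pp3:1 pp4:1
Op 8: fork(P0) -> P3. 5 ppages; refcounts: pp0:1 pp1:3 pp2:1 pp3:2 pp4:1

Answer: 1 3 1 2 1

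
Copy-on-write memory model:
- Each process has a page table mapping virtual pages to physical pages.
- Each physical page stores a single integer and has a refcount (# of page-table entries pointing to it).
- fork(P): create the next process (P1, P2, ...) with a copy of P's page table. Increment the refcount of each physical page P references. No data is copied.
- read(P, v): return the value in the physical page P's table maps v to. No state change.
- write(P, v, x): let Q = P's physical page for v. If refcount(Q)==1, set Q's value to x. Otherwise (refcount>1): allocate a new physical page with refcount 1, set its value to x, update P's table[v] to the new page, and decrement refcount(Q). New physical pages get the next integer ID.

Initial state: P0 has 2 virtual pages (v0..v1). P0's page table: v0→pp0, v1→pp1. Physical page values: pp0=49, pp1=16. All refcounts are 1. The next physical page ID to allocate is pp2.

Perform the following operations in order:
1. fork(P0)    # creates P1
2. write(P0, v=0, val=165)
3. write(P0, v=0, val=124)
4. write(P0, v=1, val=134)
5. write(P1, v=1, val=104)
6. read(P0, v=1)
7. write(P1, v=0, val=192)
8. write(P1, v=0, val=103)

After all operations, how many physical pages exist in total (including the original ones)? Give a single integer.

Answer: 4

Derivation:
Op 1: fork(P0) -> P1. 2 ppages; refcounts: pp0:2 pp1:2
Op 2: write(P0, v0, 165). refcount(pp0)=2>1 -> COPY to pp2. 3 ppages; refcounts: pp0:1 pp1:2 pp2:1
Op 3: write(P0, v0, 124). refcount(pp2)=1 -> write in place. 3 ppages; refcounts: pp0:1 pp1:2 pp2:1
Op 4: write(P0, v1, 134). refcount(pp1)=2>1 -> COPY to pp3. 4 ppages; refcounts: pp0:1 pp1:1 pp2:1 pp3:1
Op 5: write(P1, v1, 104). refcount(pp1)=1 -> write in place. 4 ppages; refcounts: pp0:1 pp1:1 pp2:1 pp3:1
Op 6: read(P0, v1) -> 134. No state change.
Op 7: write(P1, v0, 192). refcount(pp0)=1 -> write in place. 4 ppages; refcounts: pp0:1 pp1:1 pp2:1 pp3:1
Op 8: write(P1, v0, 103). refcount(pp0)=1 -> write in place. 4 ppages; refcounts: pp0:1 pp1:1 pp2:1 pp3:1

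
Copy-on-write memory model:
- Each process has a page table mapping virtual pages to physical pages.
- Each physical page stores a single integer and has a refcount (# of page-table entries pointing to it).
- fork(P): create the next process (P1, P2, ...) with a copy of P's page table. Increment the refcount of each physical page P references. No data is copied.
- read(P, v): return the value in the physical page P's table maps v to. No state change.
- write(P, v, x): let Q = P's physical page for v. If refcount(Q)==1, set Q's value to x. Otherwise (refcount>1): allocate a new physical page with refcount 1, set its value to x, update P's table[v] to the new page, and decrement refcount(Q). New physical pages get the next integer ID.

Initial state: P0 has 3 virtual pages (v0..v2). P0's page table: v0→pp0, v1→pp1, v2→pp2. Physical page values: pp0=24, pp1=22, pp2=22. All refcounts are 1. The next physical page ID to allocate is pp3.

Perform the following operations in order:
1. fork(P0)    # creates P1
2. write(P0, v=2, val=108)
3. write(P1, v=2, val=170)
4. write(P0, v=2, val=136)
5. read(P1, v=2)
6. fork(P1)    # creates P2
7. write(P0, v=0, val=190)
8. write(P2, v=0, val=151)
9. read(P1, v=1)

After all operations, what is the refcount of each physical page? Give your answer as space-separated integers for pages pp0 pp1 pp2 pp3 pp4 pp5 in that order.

Answer: 1 3 2 1 1 1

Derivation:
Op 1: fork(P0) -> P1. 3 ppages; refcounts: pp0:2 pp1:2 pp2:2
Op 2: write(P0, v2, 108). refcount(pp2)=2>1 -> COPY to pp3. 4 ppages; refcounts: pp0:2 pp1:2 pp2:1 pp3:1
Op 3: write(P1, v2, 170). refcount(pp2)=1 -> write in place. 4 ppages; refcounts: pp0:2 pp1:2 pp2:1 pp3:1
Op 4: write(P0, v2, 136). refcount(pp3)=1 -> write in place. 4 ppages; refcounts: pp0:2 pp1:2 pp2:1 pp3:1
Op 5: read(P1, v2) -> 170. No state change.
Op 6: fork(P1) -> P2. 4 ppages; refcounts: pp0:3 pp1:3 pp2:2 pp3:1
Op 7: write(P0, v0, 190). refcount(pp0)=3>1 -> COPY to pp4. 5 ppages; refcounts: pp0:2 pp1:3 pp2:2 pp3:1 pp4:1
Op 8: write(P2, v0, 151). refcount(pp0)=2>1 -> COPY to pp5. 6 ppages; refcounts: pp0:1 pp1:3 pp2:2 pp3:1 pp4:1 pp5:1
Op 9: read(P1, v1) -> 22. No state change.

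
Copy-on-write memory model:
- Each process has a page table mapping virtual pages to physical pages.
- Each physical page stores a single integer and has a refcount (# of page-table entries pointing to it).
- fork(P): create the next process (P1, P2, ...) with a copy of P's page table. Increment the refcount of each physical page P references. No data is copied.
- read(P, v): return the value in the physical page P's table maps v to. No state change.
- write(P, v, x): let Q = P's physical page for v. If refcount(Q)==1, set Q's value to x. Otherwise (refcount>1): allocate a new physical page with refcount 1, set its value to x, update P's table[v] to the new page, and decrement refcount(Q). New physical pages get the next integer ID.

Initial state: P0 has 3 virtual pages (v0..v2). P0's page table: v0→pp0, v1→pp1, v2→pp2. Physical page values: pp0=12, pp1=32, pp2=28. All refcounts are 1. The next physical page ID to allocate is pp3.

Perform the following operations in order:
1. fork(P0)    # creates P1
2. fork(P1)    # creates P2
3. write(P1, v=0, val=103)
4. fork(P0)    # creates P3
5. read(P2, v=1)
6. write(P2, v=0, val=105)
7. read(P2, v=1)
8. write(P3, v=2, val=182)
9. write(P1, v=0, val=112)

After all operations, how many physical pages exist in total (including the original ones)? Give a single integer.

Op 1: fork(P0) -> P1. 3 ppages; refcounts: pp0:2 pp1:2 pp2:2
Op 2: fork(P1) -> P2. 3 ppages; refcounts: pp0:3 pp1:3 pp2:3
Op 3: write(P1, v0, 103). refcount(pp0)=3>1 -> COPY to pp3. 4 ppages; refcounts: pp0:2 pp1:3 pp2:3 pp3:1
Op 4: fork(P0) -> P3. 4 ppages; refcounts: pp0:3 pp1:4 pp2:4 pp3:1
Op 5: read(P2, v1) -> 32. No state change.
Op 6: write(P2, v0, 105). refcount(pp0)=3>1 -> COPY to pp4. 5 ppages; refcounts: pp0:2 pp1:4 pp2:4 pp3:1 pp4:1
Op 7: read(P2, v1) -> 32. No state change.
Op 8: write(P3, v2, 182). refcount(pp2)=4>1 -> COPY to pp5. 6 ppages; refcounts: pp0:2 pp1:4 pp2:3 pp3:1 pp4:1 pp5:1
Op 9: write(P1, v0, 112). refcount(pp3)=1 -> write in place. 6 ppages; refcounts: pp0:2 pp1:4 pp2:3 pp3:1 pp4:1 pp5:1

Answer: 6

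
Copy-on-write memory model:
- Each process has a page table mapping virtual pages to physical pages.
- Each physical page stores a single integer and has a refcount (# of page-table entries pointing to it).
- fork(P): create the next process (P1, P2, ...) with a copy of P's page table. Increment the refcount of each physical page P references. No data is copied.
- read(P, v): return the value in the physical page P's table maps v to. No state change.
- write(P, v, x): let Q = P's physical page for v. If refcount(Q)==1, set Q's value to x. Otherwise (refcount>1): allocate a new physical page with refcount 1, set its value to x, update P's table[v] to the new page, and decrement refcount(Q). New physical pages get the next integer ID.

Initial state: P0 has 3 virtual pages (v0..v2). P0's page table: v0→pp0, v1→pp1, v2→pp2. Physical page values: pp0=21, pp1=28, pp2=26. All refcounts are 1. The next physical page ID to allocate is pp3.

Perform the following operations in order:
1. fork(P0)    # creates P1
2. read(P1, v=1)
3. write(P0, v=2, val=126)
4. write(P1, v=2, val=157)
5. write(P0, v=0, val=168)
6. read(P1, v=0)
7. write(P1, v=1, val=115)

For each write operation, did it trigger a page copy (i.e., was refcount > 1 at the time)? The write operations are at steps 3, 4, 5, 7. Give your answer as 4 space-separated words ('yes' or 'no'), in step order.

Op 1: fork(P0) -> P1. 3 ppages; refcounts: pp0:2 pp1:2 pp2:2
Op 2: read(P1, v1) -> 28. No state change.
Op 3: write(P0, v2, 126). refcount(pp2)=2>1 -> COPY to pp3. 4 ppages; refcounts: pp0:2 pp1:2 pp2:1 pp3:1
Op 4: write(P1, v2, 157). refcount(pp2)=1 -> write in place. 4 ppages; refcounts: pp0:2 pp1:2 pp2:1 pp3:1
Op 5: write(P0, v0, 168). refcount(pp0)=2>1 -> COPY to pp4. 5 ppages; refcounts: pp0:1 pp1:2 pp2:1 pp3:1 pp4:1
Op 6: read(P1, v0) -> 21. No state change.
Op 7: write(P1, v1, 115). refcount(pp1)=2>1 -> COPY to pp5. 6 ppages; refcounts: pp0:1 pp1:1 pp2:1 pp3:1 pp4:1 pp5:1

yes no yes yes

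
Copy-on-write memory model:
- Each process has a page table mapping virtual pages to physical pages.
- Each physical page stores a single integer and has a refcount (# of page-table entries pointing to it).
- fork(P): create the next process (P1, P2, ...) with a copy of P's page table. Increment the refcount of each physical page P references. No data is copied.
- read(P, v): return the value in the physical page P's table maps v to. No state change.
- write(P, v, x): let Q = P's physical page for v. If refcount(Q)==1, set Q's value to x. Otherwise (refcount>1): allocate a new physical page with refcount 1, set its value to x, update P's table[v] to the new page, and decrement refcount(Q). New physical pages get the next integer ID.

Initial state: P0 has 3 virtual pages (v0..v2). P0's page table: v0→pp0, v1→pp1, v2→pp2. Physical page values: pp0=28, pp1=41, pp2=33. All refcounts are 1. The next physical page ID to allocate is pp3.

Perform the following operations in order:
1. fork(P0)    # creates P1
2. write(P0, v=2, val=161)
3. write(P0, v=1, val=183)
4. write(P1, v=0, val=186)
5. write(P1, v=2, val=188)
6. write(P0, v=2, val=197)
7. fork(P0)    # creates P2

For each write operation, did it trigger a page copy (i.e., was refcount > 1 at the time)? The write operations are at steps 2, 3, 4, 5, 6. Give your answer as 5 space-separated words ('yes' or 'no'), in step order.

Op 1: fork(P0) -> P1. 3 ppages; refcounts: pp0:2 pp1:2 pp2:2
Op 2: write(P0, v2, 161). refcount(pp2)=2>1 -> COPY to pp3. 4 ppages; refcounts: pp0:2 pp1:2 pp2:1 pp3:1
Op 3: write(P0, v1, 183). refcount(pp1)=2>1 -> COPY to pp4. 5 ppages; refcounts: pp0:2 pp1:1 pp2:1 pp3:1 pp4:1
Op 4: write(P1, v0, 186). refcount(pp0)=2>1 -> COPY to pp5. 6 ppages; refcounts: pp0:1 pp1:1 pp2:1 pp3:1 pp4:1 pp5:1
Op 5: write(P1, v2, 188). refcount(pp2)=1 -> write in place. 6 ppages; refcounts: pp0:1 pp1:1 pp2:1 pp3:1 pp4:1 pp5:1
Op 6: write(P0, v2, 197). refcount(pp3)=1 -> write in place. 6 ppages; refcounts: pp0:1 pp1:1 pp2:1 pp3:1 pp4:1 pp5:1
Op 7: fork(P0) -> P2. 6 ppages; refcounts: pp0:2 pp1:1 pp2:1 pp3:2 pp4:2 pp5:1

yes yes yes no no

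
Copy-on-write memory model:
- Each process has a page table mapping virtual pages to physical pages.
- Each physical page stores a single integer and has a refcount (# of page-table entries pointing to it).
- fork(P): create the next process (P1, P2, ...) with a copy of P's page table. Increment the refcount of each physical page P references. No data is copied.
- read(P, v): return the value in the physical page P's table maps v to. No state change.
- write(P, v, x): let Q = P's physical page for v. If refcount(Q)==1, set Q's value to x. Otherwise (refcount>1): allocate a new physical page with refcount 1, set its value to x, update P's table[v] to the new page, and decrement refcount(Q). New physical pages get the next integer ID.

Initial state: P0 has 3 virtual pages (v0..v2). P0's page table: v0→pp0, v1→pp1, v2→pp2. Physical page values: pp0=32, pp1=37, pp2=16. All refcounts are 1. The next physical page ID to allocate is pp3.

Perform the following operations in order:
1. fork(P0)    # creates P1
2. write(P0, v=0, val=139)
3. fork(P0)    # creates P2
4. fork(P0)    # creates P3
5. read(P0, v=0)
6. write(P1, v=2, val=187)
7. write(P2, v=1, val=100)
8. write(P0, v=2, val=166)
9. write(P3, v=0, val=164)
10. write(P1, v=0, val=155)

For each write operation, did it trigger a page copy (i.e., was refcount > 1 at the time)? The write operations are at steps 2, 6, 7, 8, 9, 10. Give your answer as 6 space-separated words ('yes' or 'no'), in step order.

Op 1: fork(P0) -> P1. 3 ppages; refcounts: pp0:2 pp1:2 pp2:2
Op 2: write(P0, v0, 139). refcount(pp0)=2>1 -> COPY to pp3. 4 ppages; refcounts: pp0:1 pp1:2 pp2:2 pp3:1
Op 3: fork(P0) -> P2. 4 ppages; refcounts: pp0:1 pp1:3 pp2:3 pp3:2
Op 4: fork(P0) -> P3. 4 ppages; refcounts: pp0:1 pp1:4 pp2:4 pp3:3
Op 5: read(P0, v0) -> 139. No state change.
Op 6: write(P1, v2, 187). refcount(pp2)=4>1 -> COPY to pp4. 5 ppages; refcounts: pp0:1 pp1:4 pp2:3 pp3:3 pp4:1
Op 7: write(P2, v1, 100). refcount(pp1)=4>1 -> COPY to pp5. 6 ppages; refcounts: pp0:1 pp1:3 pp2:3 pp3:3 pp4:1 pp5:1
Op 8: write(P0, v2, 166). refcount(pp2)=3>1 -> COPY to pp6. 7 ppages; refcounts: pp0:1 pp1:3 pp2:2 pp3:3 pp4:1 pp5:1 pp6:1
Op 9: write(P3, v0, 164). refcount(pp3)=3>1 -> COPY to pp7. 8 ppages; refcounts: pp0:1 pp1:3 pp2:2 pp3:2 pp4:1 pp5:1 pp6:1 pp7:1
Op 10: write(P1, v0, 155). refcount(pp0)=1 -> write in place. 8 ppages; refcounts: pp0:1 pp1:3 pp2:2 pp3:2 pp4:1 pp5:1 pp6:1 pp7:1

yes yes yes yes yes no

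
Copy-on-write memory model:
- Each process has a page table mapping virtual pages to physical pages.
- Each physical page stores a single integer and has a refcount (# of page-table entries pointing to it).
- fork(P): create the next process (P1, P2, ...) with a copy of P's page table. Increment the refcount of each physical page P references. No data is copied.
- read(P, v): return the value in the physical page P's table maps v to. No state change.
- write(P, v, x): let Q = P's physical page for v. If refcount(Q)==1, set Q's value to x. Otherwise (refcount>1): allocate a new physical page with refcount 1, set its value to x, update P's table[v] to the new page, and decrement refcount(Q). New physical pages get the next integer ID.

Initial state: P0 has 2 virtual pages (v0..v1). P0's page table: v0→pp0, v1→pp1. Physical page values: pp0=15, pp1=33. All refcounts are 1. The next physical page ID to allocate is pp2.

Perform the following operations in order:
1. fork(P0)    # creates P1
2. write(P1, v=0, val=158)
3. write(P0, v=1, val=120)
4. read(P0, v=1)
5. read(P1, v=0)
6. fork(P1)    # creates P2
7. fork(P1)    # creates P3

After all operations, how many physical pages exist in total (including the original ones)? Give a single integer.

Answer: 4

Derivation:
Op 1: fork(P0) -> P1. 2 ppages; refcounts: pp0:2 pp1:2
Op 2: write(P1, v0, 158). refcount(pp0)=2>1 -> COPY to pp2. 3 ppages; refcounts: pp0:1 pp1:2 pp2:1
Op 3: write(P0, v1, 120). refcount(pp1)=2>1 -> COPY to pp3. 4 ppages; refcounts: pp0:1 pp1:1 pp2:1 pp3:1
Op 4: read(P0, v1) -> 120. No state change.
Op 5: read(P1, v0) -> 158. No state change.
Op 6: fork(P1) -> P2. 4 ppages; refcounts: pp0:1 pp1:2 pp2:2 pp3:1
Op 7: fork(P1) -> P3. 4 ppages; refcounts: pp0:1 pp1:3 pp2:3 pp3:1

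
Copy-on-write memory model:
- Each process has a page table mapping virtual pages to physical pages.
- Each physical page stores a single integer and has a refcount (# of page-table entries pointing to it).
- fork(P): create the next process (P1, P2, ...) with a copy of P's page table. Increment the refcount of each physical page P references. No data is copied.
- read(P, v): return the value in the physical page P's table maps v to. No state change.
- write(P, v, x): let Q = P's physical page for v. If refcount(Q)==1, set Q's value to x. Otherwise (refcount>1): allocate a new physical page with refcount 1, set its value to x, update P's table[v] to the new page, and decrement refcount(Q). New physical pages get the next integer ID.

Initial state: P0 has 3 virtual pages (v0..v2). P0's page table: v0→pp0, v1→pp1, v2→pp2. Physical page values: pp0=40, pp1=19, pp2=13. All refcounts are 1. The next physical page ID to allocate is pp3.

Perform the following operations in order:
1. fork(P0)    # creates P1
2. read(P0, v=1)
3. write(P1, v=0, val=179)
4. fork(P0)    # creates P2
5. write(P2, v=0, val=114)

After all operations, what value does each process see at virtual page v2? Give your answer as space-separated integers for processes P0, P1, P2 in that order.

Op 1: fork(P0) -> P1. 3 ppages; refcounts: pp0:2 pp1:2 pp2:2
Op 2: read(P0, v1) -> 19. No state change.
Op 3: write(P1, v0, 179). refcount(pp0)=2>1 -> COPY to pp3. 4 ppages; refcounts: pp0:1 pp1:2 pp2:2 pp3:1
Op 4: fork(P0) -> P2. 4 ppages; refcounts: pp0:2 pp1:3 pp2:3 pp3:1
Op 5: write(P2, v0, 114). refcount(pp0)=2>1 -> COPY to pp4. 5 ppages; refcounts: pp0:1 pp1:3 pp2:3 pp3:1 pp4:1
P0: v2 -> pp2 = 13
P1: v2 -> pp2 = 13
P2: v2 -> pp2 = 13

Answer: 13 13 13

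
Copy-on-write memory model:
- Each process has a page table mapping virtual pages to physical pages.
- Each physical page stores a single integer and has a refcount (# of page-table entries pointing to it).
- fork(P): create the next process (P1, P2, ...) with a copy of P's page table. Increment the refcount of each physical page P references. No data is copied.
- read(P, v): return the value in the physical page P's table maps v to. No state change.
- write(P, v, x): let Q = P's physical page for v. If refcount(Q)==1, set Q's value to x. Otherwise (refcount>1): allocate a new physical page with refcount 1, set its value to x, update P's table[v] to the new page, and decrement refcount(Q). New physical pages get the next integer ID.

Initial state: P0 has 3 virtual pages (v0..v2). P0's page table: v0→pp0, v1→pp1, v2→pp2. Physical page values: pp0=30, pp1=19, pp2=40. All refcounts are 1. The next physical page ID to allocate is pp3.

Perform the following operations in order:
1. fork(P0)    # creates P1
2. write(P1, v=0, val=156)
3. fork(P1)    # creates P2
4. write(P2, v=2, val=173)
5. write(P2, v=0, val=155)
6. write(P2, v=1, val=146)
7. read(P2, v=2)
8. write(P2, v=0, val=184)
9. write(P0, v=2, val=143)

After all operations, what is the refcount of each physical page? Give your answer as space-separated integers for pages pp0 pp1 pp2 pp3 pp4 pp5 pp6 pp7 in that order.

Op 1: fork(P0) -> P1. 3 ppages; refcounts: pp0:2 pp1:2 pp2:2
Op 2: write(P1, v0, 156). refcount(pp0)=2>1 -> COPY to pp3. 4 ppages; refcounts: pp0:1 pp1:2 pp2:2 pp3:1
Op 3: fork(P1) -> P2. 4 ppages; refcounts: pp0:1 pp1:3 pp2:3 pp3:2
Op 4: write(P2, v2, 173). refcount(pp2)=3>1 -> COPY to pp4. 5 ppages; refcounts: pp0:1 pp1:3 pp2:2 pp3:2 pp4:1
Op 5: write(P2, v0, 155). refcount(pp3)=2>1 -> COPY to pp5. 6 ppages; refcounts: pp0:1 pp1:3 pp2:2 pp3:1 pp4:1 pp5:1
Op 6: write(P2, v1, 146). refcount(pp1)=3>1 -> COPY to pp6. 7 ppages; refcounts: pp0:1 pp1:2 pp2:2 pp3:1 pp4:1 pp5:1 pp6:1
Op 7: read(P2, v2) -> 173. No state change.
Op 8: write(P2, v0, 184). refcount(pp5)=1 -> write in place. 7 ppages; refcounts: pp0:1 pp1:2 pp2:2 pp3:1 pp4:1 pp5:1 pp6:1
Op 9: write(P0, v2, 143). refcount(pp2)=2>1 -> COPY to pp7. 8 ppages; refcounts: pp0:1 pp1:2 pp2:1 pp3:1 pp4:1 pp5:1 pp6:1 pp7:1

Answer: 1 2 1 1 1 1 1 1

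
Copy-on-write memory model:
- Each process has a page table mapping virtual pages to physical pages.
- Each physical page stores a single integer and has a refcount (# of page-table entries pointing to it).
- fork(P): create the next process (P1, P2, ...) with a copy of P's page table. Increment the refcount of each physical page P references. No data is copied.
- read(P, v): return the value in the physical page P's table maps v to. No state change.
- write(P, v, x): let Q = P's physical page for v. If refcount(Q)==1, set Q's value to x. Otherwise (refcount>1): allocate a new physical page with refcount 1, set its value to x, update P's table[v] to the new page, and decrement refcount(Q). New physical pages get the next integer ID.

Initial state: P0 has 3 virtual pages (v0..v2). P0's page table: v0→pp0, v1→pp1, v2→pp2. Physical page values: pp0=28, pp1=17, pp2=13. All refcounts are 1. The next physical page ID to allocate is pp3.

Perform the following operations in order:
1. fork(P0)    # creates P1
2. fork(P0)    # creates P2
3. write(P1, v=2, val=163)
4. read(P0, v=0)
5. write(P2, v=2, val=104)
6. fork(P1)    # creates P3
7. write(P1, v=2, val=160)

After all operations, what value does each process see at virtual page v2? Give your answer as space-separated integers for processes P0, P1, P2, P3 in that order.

Answer: 13 160 104 163

Derivation:
Op 1: fork(P0) -> P1. 3 ppages; refcounts: pp0:2 pp1:2 pp2:2
Op 2: fork(P0) -> P2. 3 ppages; refcounts: pp0:3 pp1:3 pp2:3
Op 3: write(P1, v2, 163). refcount(pp2)=3>1 -> COPY to pp3. 4 ppages; refcounts: pp0:3 pp1:3 pp2:2 pp3:1
Op 4: read(P0, v0) -> 28. No state change.
Op 5: write(P2, v2, 104). refcount(pp2)=2>1 -> COPY to pp4. 5 ppages; refcounts: pp0:3 pp1:3 pp2:1 pp3:1 pp4:1
Op 6: fork(P1) -> P3. 5 ppages; refcounts: pp0:4 pp1:4 pp2:1 pp3:2 pp4:1
Op 7: write(P1, v2, 160). refcount(pp3)=2>1 -> COPY to pp5. 6 ppages; refcounts: pp0:4 pp1:4 pp2:1 pp3:1 pp4:1 pp5:1
P0: v2 -> pp2 = 13
P1: v2 -> pp5 = 160
P2: v2 -> pp4 = 104
P3: v2 -> pp3 = 163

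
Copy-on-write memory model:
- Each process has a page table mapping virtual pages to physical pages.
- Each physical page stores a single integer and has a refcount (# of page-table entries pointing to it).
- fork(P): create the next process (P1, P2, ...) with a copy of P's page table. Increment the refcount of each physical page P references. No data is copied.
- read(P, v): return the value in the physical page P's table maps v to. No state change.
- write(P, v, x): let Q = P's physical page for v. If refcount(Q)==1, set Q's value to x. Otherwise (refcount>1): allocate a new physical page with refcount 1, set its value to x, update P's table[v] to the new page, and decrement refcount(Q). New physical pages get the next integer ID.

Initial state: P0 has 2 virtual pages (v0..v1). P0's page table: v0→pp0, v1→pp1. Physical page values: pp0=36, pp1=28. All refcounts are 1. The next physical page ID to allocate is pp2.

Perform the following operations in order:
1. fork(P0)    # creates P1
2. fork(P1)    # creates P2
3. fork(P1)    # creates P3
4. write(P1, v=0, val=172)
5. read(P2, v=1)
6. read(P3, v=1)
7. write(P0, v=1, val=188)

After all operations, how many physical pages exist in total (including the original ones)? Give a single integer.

Op 1: fork(P0) -> P1. 2 ppages; refcounts: pp0:2 pp1:2
Op 2: fork(P1) -> P2. 2 ppages; refcounts: pp0:3 pp1:3
Op 3: fork(P1) -> P3. 2 ppages; refcounts: pp0:4 pp1:4
Op 4: write(P1, v0, 172). refcount(pp0)=4>1 -> COPY to pp2. 3 ppages; refcounts: pp0:3 pp1:4 pp2:1
Op 5: read(P2, v1) -> 28. No state change.
Op 6: read(P3, v1) -> 28. No state change.
Op 7: write(P0, v1, 188). refcount(pp1)=4>1 -> COPY to pp3. 4 ppages; refcounts: pp0:3 pp1:3 pp2:1 pp3:1

Answer: 4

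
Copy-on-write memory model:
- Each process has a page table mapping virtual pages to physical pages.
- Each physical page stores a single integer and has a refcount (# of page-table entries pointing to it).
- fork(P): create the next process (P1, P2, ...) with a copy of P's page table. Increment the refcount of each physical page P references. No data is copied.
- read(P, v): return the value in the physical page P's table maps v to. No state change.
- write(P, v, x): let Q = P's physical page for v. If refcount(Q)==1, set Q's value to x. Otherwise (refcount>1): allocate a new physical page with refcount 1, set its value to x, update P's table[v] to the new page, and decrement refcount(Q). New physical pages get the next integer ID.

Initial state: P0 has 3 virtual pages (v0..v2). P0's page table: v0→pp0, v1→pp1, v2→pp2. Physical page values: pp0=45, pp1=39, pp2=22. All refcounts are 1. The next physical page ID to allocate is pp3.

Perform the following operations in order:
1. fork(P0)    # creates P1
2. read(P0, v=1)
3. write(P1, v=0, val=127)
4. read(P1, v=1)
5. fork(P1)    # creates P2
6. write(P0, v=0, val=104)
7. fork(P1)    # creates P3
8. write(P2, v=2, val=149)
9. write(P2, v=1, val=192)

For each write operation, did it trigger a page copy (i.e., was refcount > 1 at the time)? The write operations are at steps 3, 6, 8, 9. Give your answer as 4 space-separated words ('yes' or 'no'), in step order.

Op 1: fork(P0) -> P1. 3 ppages; refcounts: pp0:2 pp1:2 pp2:2
Op 2: read(P0, v1) -> 39. No state change.
Op 3: write(P1, v0, 127). refcount(pp0)=2>1 -> COPY to pp3. 4 ppages; refcounts: pp0:1 pp1:2 pp2:2 pp3:1
Op 4: read(P1, v1) -> 39. No state change.
Op 5: fork(P1) -> P2. 4 ppages; refcounts: pp0:1 pp1:3 pp2:3 pp3:2
Op 6: write(P0, v0, 104). refcount(pp0)=1 -> write in place. 4 ppages; refcounts: pp0:1 pp1:3 pp2:3 pp3:2
Op 7: fork(P1) -> P3. 4 ppages; refcounts: pp0:1 pp1:4 pp2:4 pp3:3
Op 8: write(P2, v2, 149). refcount(pp2)=4>1 -> COPY to pp4. 5 ppages; refcounts: pp0:1 pp1:4 pp2:3 pp3:3 pp4:1
Op 9: write(P2, v1, 192). refcount(pp1)=4>1 -> COPY to pp5. 6 ppages; refcounts: pp0:1 pp1:3 pp2:3 pp3:3 pp4:1 pp5:1

yes no yes yes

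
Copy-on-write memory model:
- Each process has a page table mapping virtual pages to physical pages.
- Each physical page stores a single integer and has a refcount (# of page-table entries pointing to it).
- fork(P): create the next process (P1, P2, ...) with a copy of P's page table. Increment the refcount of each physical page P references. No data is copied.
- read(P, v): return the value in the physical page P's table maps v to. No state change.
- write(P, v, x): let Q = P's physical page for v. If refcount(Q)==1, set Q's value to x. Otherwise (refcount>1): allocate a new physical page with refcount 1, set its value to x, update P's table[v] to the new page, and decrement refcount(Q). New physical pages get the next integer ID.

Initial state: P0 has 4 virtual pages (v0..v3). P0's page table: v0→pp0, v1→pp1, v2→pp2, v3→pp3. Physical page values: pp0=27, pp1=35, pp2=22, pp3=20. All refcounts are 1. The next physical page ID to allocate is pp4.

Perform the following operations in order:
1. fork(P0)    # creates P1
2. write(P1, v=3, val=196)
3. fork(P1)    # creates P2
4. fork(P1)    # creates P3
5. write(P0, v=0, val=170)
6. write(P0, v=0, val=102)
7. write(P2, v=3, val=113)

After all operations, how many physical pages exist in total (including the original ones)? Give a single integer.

Answer: 7

Derivation:
Op 1: fork(P0) -> P1. 4 ppages; refcounts: pp0:2 pp1:2 pp2:2 pp3:2
Op 2: write(P1, v3, 196). refcount(pp3)=2>1 -> COPY to pp4. 5 ppages; refcounts: pp0:2 pp1:2 pp2:2 pp3:1 pp4:1
Op 3: fork(P1) -> P2. 5 ppages; refcounts: pp0:3 pp1:3 pp2:3 pp3:1 pp4:2
Op 4: fork(P1) -> P3. 5 ppages; refcounts: pp0:4 pp1:4 pp2:4 pp3:1 pp4:3
Op 5: write(P0, v0, 170). refcount(pp0)=4>1 -> COPY to pp5. 6 ppages; refcounts: pp0:3 pp1:4 pp2:4 pp3:1 pp4:3 pp5:1
Op 6: write(P0, v0, 102). refcount(pp5)=1 -> write in place. 6 ppages; refcounts: pp0:3 pp1:4 pp2:4 pp3:1 pp4:3 pp5:1
Op 7: write(P2, v3, 113). refcount(pp4)=3>1 -> COPY to pp6. 7 ppages; refcounts: pp0:3 pp1:4 pp2:4 pp3:1 pp4:2 pp5:1 pp6:1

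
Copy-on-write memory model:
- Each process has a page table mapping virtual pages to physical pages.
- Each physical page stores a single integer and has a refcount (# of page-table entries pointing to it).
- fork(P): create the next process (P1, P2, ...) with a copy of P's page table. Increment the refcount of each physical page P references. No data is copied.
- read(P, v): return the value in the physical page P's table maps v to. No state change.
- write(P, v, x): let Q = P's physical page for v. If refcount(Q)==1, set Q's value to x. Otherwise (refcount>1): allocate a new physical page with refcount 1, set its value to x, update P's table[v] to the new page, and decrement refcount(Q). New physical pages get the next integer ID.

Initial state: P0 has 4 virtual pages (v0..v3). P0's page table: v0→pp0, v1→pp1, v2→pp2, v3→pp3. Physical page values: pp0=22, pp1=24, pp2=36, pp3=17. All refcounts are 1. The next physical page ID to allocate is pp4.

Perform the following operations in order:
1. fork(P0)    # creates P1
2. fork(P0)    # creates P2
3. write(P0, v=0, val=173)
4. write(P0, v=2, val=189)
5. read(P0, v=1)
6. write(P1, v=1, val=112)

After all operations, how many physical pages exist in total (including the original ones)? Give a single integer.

Answer: 7

Derivation:
Op 1: fork(P0) -> P1. 4 ppages; refcounts: pp0:2 pp1:2 pp2:2 pp3:2
Op 2: fork(P0) -> P2. 4 ppages; refcounts: pp0:3 pp1:3 pp2:3 pp3:3
Op 3: write(P0, v0, 173). refcount(pp0)=3>1 -> COPY to pp4. 5 ppages; refcounts: pp0:2 pp1:3 pp2:3 pp3:3 pp4:1
Op 4: write(P0, v2, 189). refcount(pp2)=3>1 -> COPY to pp5. 6 ppages; refcounts: pp0:2 pp1:3 pp2:2 pp3:3 pp4:1 pp5:1
Op 5: read(P0, v1) -> 24. No state change.
Op 6: write(P1, v1, 112). refcount(pp1)=3>1 -> COPY to pp6. 7 ppages; refcounts: pp0:2 pp1:2 pp2:2 pp3:3 pp4:1 pp5:1 pp6:1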